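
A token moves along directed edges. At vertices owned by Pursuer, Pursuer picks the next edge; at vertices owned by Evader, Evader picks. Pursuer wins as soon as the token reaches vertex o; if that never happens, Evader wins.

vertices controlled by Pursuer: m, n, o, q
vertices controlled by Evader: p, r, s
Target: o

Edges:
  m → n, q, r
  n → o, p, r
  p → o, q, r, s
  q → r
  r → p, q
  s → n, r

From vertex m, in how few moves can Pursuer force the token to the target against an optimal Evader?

A0 = {o}
A1: add {n} — n (Pursuer) has n→o.
A2: add {m} — m (Pursuer) has m→n.
A3 = A2; e.g. p (Evader) can still go to q. Fixed point.
m enters the attractor at level 2, so Pursuer can force the target in 2 moves from there.

2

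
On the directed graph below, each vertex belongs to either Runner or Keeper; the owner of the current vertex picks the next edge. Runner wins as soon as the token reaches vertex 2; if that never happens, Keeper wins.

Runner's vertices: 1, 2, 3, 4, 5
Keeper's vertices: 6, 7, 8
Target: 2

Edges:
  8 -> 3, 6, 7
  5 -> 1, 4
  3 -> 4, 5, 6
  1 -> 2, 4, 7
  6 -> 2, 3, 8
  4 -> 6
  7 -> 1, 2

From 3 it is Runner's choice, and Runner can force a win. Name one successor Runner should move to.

A0 = {2}
A1: add {1} — 1 (Runner) has 1→2.
A2: add {5, 7} — 5 (Runner) has 5→1; 7 (Keeper): all of {1, 2} already in.
A3: add {3} — 3 (Runner) has 3→5.
A4 = A3; e.g. 4 (Runner) has no edge into A3. Fixed point.
From 3, successor 5 is in the attractor (rank 2); the other successors 4, 6 are not.

5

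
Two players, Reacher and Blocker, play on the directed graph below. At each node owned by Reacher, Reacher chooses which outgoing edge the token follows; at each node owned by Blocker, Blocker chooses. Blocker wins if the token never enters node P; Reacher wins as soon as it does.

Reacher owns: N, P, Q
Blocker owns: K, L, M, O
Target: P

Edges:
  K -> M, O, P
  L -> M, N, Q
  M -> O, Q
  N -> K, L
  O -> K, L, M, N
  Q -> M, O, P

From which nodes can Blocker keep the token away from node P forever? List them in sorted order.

A0 = {P}
A1: add {Q} — Q (Reacher) has Q→P.
A2 = A1; e.g. K (Blocker) can still go to M. Fixed point.
Reacher's attractor = {P, Q}; Blocker avoids the target exactly from the complement.

K, L, M, N, O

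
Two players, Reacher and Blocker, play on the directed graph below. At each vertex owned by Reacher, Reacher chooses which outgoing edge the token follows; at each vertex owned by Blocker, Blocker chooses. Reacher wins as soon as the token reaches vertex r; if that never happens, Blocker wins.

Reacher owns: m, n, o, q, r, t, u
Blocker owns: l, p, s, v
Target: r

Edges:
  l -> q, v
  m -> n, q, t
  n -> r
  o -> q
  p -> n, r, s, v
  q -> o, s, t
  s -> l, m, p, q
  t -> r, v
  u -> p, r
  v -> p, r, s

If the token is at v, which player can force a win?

Blocker

A0 = {r}
A1: add {n, t, u} — n (Reacher) has n→r; t (Reacher) has t→r; u (Reacher) has u→r.
A2: add {m, q} — m (Reacher) has m→n; q (Reacher) has q→t.
A3: add {o} — o (Reacher) has o→q.
A4 = A3; e.g. l (Blocker) can still go to v. Fixed point.
v never enters the attractor, so Blocker can avoid the target forever.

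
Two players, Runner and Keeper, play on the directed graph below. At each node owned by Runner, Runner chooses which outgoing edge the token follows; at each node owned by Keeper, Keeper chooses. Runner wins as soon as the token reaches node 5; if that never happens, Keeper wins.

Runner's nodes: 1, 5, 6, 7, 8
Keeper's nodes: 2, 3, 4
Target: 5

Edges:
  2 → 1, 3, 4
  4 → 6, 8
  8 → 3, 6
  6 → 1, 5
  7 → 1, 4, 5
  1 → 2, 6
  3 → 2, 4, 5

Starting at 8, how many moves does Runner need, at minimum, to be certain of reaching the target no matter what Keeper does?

A0 = {5}
A1: add {6, 7} — 6 (Runner) has 6→5; 7 (Runner) has 7→5.
A2: add {1, 8} — 1 (Runner) has 1→6; 8 (Runner) has 8→6.
8 enters the attractor at level 2, so Runner can force the target in 2 moves from there.

2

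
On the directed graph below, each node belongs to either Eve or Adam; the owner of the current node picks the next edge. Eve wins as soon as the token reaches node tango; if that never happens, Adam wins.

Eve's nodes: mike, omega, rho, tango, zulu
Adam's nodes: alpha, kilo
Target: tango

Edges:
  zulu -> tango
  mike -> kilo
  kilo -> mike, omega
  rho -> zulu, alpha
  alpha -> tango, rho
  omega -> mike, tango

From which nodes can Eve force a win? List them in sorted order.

A0 = {tango}
A1: add {omega, zulu} — zulu (Eve) has zulu→tango; omega (Eve) has omega→tango.
A2: add {rho} — rho (Eve) has rho→zulu.
A3: add {alpha} — alpha (Adam): all of {tango, rho} already in.
A4 = A3; e.g. mike (Eve) has no edge into A3. Fixed point.
Eve's winning region = {alpha, omega, rho, tango, zulu}.

alpha, omega, rho, tango, zulu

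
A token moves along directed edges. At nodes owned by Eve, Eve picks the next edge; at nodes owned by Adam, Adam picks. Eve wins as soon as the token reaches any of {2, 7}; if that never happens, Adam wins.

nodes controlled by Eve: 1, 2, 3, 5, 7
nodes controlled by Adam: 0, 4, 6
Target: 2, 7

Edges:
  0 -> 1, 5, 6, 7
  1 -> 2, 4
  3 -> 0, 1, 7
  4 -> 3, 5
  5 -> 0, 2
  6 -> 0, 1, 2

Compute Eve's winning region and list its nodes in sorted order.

1, 2, 3, 4, 5, 7

A0 = {2, 7}
A1: add {1, 3, 5} — 1 (Eve) has 1→2; 3 (Eve) has 3→7; 5 (Eve) has 5→2.
A2: add {4} — 4 (Adam): all of {3, 5} already in.
A3 = A2; e.g. 0 (Adam) can still go to 6. Fixed point.
Eve's winning region = {1, 2, 3, 4, 5, 7}.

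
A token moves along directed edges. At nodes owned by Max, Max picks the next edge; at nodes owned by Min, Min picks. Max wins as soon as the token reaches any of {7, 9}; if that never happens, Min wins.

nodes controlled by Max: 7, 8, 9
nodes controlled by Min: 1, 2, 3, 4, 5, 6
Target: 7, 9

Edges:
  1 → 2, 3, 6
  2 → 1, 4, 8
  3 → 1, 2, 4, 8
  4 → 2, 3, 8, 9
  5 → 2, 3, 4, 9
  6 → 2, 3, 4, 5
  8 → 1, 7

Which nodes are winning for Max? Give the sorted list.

A0 = {7, 9}
A1: add {8} — 8 (Max) has 8→7.
A2 = A1; e.g. 1 (Min) can still go to 2. Fixed point.
Max's winning region = {7, 8, 9}.

7, 8, 9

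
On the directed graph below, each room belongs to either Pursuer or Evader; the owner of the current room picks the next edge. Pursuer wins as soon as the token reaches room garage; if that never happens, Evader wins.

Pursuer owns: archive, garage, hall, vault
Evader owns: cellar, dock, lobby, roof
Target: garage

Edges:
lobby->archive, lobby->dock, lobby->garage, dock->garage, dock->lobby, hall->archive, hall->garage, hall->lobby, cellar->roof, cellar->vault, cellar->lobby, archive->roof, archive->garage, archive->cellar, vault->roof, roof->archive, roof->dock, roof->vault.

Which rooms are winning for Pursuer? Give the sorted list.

A0 = {garage}
A1: add {archive, hall} — archive (Pursuer) has archive→garage; hall (Pursuer) has hall→garage.
A2 = A1; e.g. dock (Evader) can still go to lobby. Fixed point.
Pursuer's winning region = {archive, garage, hall}.

archive, garage, hall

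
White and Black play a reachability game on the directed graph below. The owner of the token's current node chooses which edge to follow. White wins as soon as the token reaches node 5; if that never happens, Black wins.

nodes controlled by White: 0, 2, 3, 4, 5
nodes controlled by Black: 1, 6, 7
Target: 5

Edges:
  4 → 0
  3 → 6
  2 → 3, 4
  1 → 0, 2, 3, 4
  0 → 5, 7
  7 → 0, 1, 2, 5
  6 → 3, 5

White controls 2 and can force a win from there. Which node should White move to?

4

A0 = {5}
A1: add {0} — 0 (White) has 0→5.
A2: add {4} — 4 (White) has 4→0.
A3: add {2} — 2 (White) has 2→4.
A4 = A3; e.g. 1 (Black) can still go to 3. Fixed point.
From 2, successor 4 is in the attractor (rank 2); the other successor 3 is not.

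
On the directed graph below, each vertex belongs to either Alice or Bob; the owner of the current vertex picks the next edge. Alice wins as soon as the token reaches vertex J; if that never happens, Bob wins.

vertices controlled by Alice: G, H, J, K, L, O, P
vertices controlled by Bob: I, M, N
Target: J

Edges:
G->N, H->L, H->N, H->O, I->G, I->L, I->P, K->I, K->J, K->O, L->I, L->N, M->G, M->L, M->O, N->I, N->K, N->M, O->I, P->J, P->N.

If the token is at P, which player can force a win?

A0 = {J}
A1: add {K, P} — K (Alice) has K→J; P (Alice) has P→J.
A2 = A1; e.g. G (Alice) has no edge into A1. Fixed point.
P ∈ A1, so Alice can force the target.

Alice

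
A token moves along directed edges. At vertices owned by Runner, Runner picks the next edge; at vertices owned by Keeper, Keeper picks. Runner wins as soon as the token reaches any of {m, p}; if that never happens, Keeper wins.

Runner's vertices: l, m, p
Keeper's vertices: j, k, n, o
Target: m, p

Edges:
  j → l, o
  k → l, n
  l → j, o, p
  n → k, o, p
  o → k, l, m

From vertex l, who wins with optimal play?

A0 = {m, p}
A1: add {l} — l (Runner) has l→p.
A2 = A1; e.g. j (Keeper) can still go to o. Fixed point.
l ∈ A1, so Runner can force the target.

Runner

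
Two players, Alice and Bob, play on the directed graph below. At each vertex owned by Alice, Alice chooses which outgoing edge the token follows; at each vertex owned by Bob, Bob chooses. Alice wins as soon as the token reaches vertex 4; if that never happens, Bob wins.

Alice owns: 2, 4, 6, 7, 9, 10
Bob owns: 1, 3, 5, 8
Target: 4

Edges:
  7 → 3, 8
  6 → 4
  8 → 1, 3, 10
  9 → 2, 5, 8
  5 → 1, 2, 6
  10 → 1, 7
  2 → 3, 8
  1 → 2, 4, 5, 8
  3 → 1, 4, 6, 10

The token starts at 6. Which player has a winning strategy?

A0 = {4}
A1: add {6} — 6 (Alice) has 6→4.
A2 = A1; e.g. 1 (Bob) can still go to 2. Fixed point.
6 ∈ A1, so Alice can force the target.

Alice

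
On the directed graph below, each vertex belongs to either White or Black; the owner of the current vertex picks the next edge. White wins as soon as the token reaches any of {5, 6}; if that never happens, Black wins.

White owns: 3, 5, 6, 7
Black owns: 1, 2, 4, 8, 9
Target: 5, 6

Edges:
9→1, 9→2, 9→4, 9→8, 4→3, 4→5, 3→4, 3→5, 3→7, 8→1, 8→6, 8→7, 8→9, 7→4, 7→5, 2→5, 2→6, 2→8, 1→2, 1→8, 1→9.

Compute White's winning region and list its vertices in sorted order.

A0 = {5, 6}
A1: add {3, 7} — 3 (White) has 3→5; 7 (White) has 7→5.
A2: add {4} — 4 (Black): all of {3, 5} already in.
A3 = A2; e.g. 1 (Black) can still go to 2. Fixed point.
White's winning region = {3, 4, 5, 6, 7}.

3, 4, 5, 6, 7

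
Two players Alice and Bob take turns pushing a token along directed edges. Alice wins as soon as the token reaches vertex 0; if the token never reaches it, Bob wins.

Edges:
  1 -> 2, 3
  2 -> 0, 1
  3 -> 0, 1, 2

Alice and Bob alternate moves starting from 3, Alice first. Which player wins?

Track states (vertex, player-to-move).
A0 = {(0,Alice), (0,Bob)}
A1: add {(2,Alice), (3,Alice)}.
(3,Alice) ∈ A1 ⇒ Alice forces the target.

Alice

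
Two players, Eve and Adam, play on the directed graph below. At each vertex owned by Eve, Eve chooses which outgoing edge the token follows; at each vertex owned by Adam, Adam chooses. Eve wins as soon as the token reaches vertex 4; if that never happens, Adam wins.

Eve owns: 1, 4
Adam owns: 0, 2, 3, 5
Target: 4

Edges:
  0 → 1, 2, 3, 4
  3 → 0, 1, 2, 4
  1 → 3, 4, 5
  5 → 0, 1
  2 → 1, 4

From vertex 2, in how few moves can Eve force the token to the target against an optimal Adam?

2

A0 = {4}
A1: add {1} — 1 (Eve) has 1→4.
A2: add {2} — 2 (Adam): all of {1, 4} already in.
A3 = A2; e.g. 0 (Adam) can still go to 3. Fixed point.
2 enters the attractor at level 2, so Eve can force the target in 2 moves from there.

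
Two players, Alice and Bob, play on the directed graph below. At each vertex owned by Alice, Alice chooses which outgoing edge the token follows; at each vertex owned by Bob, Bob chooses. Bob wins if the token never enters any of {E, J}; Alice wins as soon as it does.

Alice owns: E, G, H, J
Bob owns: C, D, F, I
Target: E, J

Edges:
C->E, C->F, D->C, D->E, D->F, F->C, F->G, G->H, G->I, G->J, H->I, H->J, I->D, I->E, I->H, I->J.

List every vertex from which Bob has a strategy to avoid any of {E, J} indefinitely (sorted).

A0 = {E, J}
A1: add {G, H} — G (Alice) has G→J; H (Alice) has H→J.
A2 = A1; e.g. C (Bob) can still go to F. Fixed point.
Alice's attractor = {E, G, H, J}; Bob avoids the target exactly from the complement.

C, D, F, I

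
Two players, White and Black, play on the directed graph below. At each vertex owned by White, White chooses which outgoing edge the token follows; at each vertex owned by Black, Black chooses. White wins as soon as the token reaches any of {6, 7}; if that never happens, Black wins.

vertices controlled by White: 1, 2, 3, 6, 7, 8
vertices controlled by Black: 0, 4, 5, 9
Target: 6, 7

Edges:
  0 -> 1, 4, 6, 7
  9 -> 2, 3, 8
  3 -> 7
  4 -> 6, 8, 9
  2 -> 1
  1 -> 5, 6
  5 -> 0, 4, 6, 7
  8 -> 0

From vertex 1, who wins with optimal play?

A0 = {6, 7}
A1: add {1, 3} — 1 (White) has 1→6; 3 (White) has 3→7.
1 ∈ A1, so White can force the target.

White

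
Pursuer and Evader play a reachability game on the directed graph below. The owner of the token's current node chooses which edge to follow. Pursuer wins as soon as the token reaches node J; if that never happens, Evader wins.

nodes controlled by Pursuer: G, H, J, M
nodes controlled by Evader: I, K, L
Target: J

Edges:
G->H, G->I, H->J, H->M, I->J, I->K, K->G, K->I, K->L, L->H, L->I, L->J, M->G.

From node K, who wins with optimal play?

A0 = {J}
A1: add {H} — H (Pursuer) has H→J.
A2: add {G} — G (Pursuer) has G→H.
A3: add {M} — M (Pursuer) has M→G.
A4 = A3; e.g. I (Evader) can still go to K. Fixed point.
K never enters the attractor, so Evader can avoid the target forever.

Evader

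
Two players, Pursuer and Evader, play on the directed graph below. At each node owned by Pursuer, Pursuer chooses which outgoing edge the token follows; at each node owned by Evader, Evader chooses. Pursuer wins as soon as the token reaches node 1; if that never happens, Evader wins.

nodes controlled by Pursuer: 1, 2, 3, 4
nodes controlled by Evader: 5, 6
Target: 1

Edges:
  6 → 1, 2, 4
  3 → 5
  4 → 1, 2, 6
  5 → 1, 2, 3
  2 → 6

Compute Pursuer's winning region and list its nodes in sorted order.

A0 = {1}
A1: add {4} — 4 (Pursuer) has 4→1.
A2 = A1; e.g. 2 (Pursuer) has no edge into A1. Fixed point.
Pursuer's winning region = {1, 4}.

1, 4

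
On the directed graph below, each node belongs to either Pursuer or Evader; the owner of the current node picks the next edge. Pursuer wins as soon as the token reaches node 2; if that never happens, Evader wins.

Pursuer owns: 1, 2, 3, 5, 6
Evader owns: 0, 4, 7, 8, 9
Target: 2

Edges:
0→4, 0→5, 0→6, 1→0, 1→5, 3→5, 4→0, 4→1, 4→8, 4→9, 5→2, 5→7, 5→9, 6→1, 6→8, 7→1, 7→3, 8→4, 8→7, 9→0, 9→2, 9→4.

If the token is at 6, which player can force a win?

Pursuer

A0 = {2}
A1: add {5} — 5 (Pursuer) has 5→2.
A2: add {1, 3} — 1 (Pursuer) has 1→5; 3 (Pursuer) has 3→5.
A3: add {6, 7} — 6 (Pursuer) has 6→1; 7 (Evader): all of {1, 3} already in.
A4 = A3; e.g. 0 (Evader) can still go to 4. Fixed point.
6 ∈ A3, so Pursuer can force the target.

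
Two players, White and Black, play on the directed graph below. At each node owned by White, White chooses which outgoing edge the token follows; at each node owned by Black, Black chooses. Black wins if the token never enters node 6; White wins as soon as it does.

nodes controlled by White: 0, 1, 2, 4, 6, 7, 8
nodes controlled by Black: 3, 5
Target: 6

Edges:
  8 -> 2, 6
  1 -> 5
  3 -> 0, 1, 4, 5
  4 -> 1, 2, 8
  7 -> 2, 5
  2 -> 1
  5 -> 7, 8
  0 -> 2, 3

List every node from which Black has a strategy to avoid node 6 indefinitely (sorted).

A0 = {6}
A1: add {8} — 8 (White) has 8→6.
A2: add {4} — 4 (White) has 4→8.
A3 = A2; e.g. 0 (White) has no edge into A2. Fixed point.
White's attractor = {4, 6, 8}; Black avoids the target exactly from the complement.

0, 1, 2, 3, 5, 7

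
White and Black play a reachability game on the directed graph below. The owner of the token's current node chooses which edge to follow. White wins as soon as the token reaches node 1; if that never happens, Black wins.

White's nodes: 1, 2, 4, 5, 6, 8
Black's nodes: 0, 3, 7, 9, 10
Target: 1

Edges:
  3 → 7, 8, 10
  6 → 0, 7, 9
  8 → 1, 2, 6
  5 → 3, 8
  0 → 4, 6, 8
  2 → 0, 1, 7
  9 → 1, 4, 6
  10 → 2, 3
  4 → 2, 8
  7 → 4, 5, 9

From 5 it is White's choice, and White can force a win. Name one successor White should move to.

8

A0 = {1}
A1: add {2, 8} — 2 (White) has 2→1; 8 (White) has 8→1.
A2: add {4, 5} — 4 (White) has 4→2; 5 (White) has 5→8.
A3 = A2; e.g. 0 (Black) can still go to 6. Fixed point.
From 5, successor 8 is in the attractor (rank 1); the other successor 3 is not.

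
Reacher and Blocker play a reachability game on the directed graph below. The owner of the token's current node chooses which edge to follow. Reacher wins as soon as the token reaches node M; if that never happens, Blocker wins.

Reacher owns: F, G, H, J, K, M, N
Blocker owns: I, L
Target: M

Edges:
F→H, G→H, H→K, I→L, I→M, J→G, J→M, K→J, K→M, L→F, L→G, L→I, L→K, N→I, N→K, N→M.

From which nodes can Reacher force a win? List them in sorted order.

A0 = {M}
A1: add {J, K, N} — J (Reacher) has J→M; K (Reacher) has K→M; N (Reacher) has N→M.
A2: add {H} — H (Reacher) has H→K.
A3: add {F, G} — F (Reacher) has F→H; G (Reacher) has G→H.
A4 = A3; e.g. I (Blocker) can still go to L. Fixed point.
Reacher's winning region = {F, G, H, J, K, M, N}.

F, G, H, J, K, M, N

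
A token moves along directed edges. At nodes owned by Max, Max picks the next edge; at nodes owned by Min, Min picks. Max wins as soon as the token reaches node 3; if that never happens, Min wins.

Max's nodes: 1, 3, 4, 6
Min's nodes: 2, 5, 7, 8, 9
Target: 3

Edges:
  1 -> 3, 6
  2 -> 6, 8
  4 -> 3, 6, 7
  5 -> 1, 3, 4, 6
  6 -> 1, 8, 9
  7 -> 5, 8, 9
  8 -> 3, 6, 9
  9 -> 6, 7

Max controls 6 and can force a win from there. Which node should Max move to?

1

A0 = {3}
A1: add {1, 4} — 1 (Max) has 1→3; 4 (Max) has 4→3.
A2: add {6} — 6 (Max) has 6→1.
A3: add {5} — 5 (Min): all of {1, 3, 4, 6} already in.
A4 = A3; e.g. 2 (Min) can still go to 8. Fixed point.
From 6, successor 1 is in the attractor (rank 1); the other successors 8, 9 are not.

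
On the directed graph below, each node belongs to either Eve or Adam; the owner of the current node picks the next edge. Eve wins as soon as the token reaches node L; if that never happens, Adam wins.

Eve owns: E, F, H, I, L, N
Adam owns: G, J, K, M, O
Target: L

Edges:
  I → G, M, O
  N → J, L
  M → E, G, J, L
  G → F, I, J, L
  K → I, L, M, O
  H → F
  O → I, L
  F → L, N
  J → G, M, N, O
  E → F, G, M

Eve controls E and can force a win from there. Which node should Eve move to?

A0 = {L}
A1: add {F, N} — F (Eve) has F→L; N (Eve) has N→L.
A2: add {E, H} — E (Eve) has E→F; H (Eve) has H→F.
A3 = A2; e.g. G (Adam) can still go to I. Fixed point.
From E, successor F is in the attractor (rank 1); the other successors G, M are not.

F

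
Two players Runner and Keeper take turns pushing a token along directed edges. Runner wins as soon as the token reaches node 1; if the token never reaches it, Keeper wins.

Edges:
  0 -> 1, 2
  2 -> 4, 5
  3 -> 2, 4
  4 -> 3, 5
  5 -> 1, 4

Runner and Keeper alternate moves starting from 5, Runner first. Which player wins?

Runner

Track states (vertex, player-to-move).
A0 = {(1,Runner), (1,Keeper)}
A1: add {(0,Runner), (5,Runner)}.
(5,Runner) ∈ A1 ⇒ Runner forces the target.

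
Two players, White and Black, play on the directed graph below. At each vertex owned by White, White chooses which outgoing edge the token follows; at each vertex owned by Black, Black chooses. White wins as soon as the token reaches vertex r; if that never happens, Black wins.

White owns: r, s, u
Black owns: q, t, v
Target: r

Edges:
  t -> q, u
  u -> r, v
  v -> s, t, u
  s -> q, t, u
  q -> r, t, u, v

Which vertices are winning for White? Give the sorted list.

r, s, u

A0 = {r}
A1: add {u} — u (White) has u→r.
A2: add {s} — s (White) has s→u.
A3 = A2; e.g. q (Black) can still go to t. Fixed point.
White's winning region = {r, s, u}.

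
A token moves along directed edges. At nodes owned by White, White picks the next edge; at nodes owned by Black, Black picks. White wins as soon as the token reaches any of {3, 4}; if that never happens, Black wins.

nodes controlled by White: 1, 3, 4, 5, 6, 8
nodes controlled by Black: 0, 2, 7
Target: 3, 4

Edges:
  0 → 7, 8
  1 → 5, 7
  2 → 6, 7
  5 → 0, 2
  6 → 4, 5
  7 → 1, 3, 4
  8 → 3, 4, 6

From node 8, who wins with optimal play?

White

A0 = {3, 4}
A1: add {6, 8} — 6 (White) has 6→4; 8 (White) has 8→3.
A2 = A1; e.g. 0 (Black) can still go to 7. Fixed point.
8 ∈ A1, so White can force the target.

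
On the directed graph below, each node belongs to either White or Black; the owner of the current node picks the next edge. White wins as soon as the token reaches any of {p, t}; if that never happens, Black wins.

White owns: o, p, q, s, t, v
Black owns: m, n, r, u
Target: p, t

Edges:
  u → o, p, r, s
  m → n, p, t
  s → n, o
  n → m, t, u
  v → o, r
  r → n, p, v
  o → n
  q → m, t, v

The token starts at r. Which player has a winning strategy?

Black

A0 = {p, t}
A1: add {q} — q (White) has q→t.
A2 = A1; e.g. m (Black) can still go to n. Fixed point.
r never enters the attractor, so Black can avoid the target forever.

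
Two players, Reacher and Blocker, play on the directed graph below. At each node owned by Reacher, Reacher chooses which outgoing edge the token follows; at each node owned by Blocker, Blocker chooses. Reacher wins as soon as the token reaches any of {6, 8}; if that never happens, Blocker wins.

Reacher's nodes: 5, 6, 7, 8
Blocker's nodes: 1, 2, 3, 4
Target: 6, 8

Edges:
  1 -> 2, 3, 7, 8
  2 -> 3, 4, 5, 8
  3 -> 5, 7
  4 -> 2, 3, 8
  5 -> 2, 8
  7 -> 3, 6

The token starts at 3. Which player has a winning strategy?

A0 = {6, 8}
A1: add {5, 7} — 5 (Reacher) has 5→8; 7 (Reacher) has 7→6.
A2: add {3} — 3 (Blocker): all of {5, 7} already in.
A3 = A2; e.g. 1 (Blocker) can still go to 2. Fixed point.
3 ∈ A2, so Reacher can force the target.

Reacher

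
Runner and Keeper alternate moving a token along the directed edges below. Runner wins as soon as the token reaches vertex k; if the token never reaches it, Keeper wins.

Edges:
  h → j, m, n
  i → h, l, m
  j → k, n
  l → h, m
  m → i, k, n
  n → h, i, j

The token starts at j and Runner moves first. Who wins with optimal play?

Track states (vertex, player-to-move).
A0 = {(k,Runner), (k,Keeper)}
A1: add {(j,Runner), (m,Runner)}.
(j,Runner) ∈ A1 ⇒ Runner forces the target.

Runner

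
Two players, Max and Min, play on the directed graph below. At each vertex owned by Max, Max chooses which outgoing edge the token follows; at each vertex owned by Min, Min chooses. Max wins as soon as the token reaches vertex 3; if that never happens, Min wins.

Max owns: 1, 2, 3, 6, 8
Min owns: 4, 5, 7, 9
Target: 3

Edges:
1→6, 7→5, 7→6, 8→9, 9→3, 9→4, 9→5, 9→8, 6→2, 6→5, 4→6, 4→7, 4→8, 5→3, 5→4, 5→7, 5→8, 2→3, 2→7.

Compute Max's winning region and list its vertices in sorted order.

A0 = {3}
A1: add {2} — 2 (Max) has 2→3.
A2: add {6} — 6 (Max) has 6→2.
A3: add {1} — 1 (Max) has 1→6.
A4 = A3; e.g. 4 (Min) can still go to 7. Fixed point.
Max's winning region = {1, 2, 3, 6}.

1, 2, 3, 6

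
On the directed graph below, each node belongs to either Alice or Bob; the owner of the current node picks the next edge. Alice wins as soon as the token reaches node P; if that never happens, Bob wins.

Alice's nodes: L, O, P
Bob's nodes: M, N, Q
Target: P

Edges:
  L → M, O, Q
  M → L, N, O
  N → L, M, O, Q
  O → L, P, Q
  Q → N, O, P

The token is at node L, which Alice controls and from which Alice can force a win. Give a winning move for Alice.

A0 = {P}
A1: add {O} — O (Alice) has O→P.
A2: add {L} — L (Alice) has L→O.
A3 = A2; e.g. M (Bob) can still go to N. Fixed point.
From L, successor O is in the attractor (rank 1); the other successors M, Q are not.

O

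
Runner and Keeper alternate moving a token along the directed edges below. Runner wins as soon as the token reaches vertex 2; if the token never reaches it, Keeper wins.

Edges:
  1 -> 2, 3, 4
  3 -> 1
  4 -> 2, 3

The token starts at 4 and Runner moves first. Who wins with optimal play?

Track states (vertex, player-to-move).
A0 = {(2,Runner), (2,Keeper)}
A1: add {(1,Runner), (4,Runner)}.
(4,Runner) ∈ A1 ⇒ Runner forces the target.

Runner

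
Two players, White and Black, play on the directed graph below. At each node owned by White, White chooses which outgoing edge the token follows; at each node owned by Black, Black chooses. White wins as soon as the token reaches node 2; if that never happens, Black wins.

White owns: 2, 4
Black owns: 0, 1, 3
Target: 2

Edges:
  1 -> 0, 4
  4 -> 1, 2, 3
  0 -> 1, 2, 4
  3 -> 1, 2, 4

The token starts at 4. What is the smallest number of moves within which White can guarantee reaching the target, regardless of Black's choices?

A0 = {2}
A1: add {4} — 4 (White) has 4→2.
A2 = A1; e.g. 0 (Black) can still go to 1. Fixed point.
4 enters the attractor at level 1, so White can force the target in 1 move from there.

1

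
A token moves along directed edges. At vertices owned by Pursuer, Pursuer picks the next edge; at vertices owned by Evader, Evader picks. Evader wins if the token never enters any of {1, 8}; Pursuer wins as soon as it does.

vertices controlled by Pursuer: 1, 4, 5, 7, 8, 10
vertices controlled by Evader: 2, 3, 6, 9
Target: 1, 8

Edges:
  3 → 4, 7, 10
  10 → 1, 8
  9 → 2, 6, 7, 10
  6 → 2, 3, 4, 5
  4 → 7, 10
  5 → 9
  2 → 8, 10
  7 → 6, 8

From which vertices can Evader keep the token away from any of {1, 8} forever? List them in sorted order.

5, 6, 9

A0 = {1, 8}
A1: add {7, 10} — 7 (Pursuer) has 7→8; 10 (Pursuer) has 10→1.
A2: add {2, 4} — 2 (Evader): all of {8, 10} already in; 4 (Pursuer) has 4→7.
A3: add {3} — 3 (Evader): all of {4, 7, 10} already in.
A4 = A3; e.g. 5 (Pursuer) has no edge into A3. Fixed point.
Pursuer's attractor = {1, 2, 3, 4, 7, 8, 10}; Evader avoids the target exactly from the complement.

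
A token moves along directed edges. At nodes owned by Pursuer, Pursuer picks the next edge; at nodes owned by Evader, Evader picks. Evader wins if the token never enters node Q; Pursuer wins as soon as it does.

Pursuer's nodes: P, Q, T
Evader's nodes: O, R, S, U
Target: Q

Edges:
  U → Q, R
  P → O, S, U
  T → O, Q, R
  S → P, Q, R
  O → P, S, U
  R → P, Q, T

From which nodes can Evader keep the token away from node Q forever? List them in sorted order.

A0 = {Q}
A1: add {T} — T (Pursuer) has T→Q.
A2 = A1; e.g. O (Evader) can still go to P. Fixed point.
Pursuer's attractor = {Q, T}; Evader avoids the target exactly from the complement.

O, P, R, S, U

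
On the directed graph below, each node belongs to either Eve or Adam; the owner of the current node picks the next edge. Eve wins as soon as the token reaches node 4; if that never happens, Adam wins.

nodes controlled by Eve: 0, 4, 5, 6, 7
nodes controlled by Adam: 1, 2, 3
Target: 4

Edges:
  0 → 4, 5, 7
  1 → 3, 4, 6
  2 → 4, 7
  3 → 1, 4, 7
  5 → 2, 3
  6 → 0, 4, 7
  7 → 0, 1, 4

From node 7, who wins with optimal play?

A0 = {4}
A1: add {0, 6, 7} — 0 (Eve) has 0→4; 6 (Eve) has 6→4; 7 (Eve) has 7→4.
7 ∈ A1, so Eve can force the target.

Eve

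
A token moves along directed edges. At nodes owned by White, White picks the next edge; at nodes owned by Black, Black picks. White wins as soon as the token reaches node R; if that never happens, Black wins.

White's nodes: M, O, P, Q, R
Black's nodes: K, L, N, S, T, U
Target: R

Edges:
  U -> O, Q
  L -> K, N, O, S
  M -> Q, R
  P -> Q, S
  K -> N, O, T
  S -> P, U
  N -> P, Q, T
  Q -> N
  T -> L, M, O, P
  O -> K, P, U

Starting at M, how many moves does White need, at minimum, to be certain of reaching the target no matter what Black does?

1

A0 = {R}
A1: add {M} — M (White) has M→R.
A2 = A1; e.g. K (Black) can still go to N. Fixed point.
M enters the attractor at level 1, so White can force the target in 1 move from there.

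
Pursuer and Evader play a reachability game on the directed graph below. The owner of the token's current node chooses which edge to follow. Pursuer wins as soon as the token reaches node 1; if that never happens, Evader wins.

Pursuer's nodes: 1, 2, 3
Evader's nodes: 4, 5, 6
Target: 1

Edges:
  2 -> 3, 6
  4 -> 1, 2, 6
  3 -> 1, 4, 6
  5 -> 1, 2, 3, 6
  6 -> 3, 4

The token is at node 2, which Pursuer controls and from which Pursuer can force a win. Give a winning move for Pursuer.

A0 = {1}
A1: add {3} — 3 (Pursuer) has 3→1.
A2: add {2} — 2 (Pursuer) has 2→3.
A3 = A2; e.g. 4 (Evader) can still go to 6. Fixed point.
From 2, successor 3 is in the attractor (rank 1); the other successor 6 is not.

3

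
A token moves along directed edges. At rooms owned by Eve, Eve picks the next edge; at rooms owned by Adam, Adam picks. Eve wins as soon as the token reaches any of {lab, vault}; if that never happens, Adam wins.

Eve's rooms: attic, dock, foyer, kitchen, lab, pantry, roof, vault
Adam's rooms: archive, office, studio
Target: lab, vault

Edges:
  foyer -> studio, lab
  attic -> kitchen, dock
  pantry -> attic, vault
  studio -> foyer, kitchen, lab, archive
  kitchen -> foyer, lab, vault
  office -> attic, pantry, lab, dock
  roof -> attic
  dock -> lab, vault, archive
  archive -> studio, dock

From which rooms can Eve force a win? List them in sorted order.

attic, dock, foyer, kitchen, lab, office, pantry, roof, vault

A0 = {lab, vault}
A1: add {dock, foyer, kitchen, pantry} — foyer (Eve) has foyer→lab; pantry (Eve) has pantry→vault; kitchen (Eve) has kitchen→lab; dock (Eve) has dock→lab.
A2: add {attic} — attic (Eve) has attic→kitchen.
A3: add {office, roof} — office (Adam): all of {attic, pantry, lab, dock} already in; roof (Eve) has roof→attic.
A4 = A3; e.g. studio (Adam) can still go to archive. Fixed point.
Eve's winning region = {attic, dock, foyer, kitchen, lab, office, pantry, roof, vault}.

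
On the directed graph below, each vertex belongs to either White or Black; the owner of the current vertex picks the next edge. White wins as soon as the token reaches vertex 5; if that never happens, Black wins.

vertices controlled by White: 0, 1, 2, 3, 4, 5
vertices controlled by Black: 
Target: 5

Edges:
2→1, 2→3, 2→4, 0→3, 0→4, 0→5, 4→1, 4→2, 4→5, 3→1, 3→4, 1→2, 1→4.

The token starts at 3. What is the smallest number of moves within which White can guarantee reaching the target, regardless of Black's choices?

A0 = {5}
A1: add {0, 4} — 0 (White) has 0→5; 4 (White) has 4→5.
A2: add {1, 2, 3} — 1 (White) has 1→4; 2 (White) has 2→4; 3 (White) has 3→4.
A2 = all vertices. Fixed point.
3 enters the attractor at level 2, so White can force the target in 2 moves from there.

2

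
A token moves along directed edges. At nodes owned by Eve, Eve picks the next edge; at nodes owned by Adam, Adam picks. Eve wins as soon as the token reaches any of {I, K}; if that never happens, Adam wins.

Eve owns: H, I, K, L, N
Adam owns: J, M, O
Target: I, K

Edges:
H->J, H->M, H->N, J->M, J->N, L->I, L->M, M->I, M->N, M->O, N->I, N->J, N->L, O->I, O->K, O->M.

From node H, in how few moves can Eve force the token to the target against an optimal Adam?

A0 = {I, K}
A1: add {L, N} — L (Eve) has L→I; N (Eve) has N→I.
A2: add {H} — H (Eve) has H→N.
A3 = A2; e.g. J (Adam) can still go to M. Fixed point.
H enters the attractor at level 2, so Eve can force the target in 2 moves from there.

2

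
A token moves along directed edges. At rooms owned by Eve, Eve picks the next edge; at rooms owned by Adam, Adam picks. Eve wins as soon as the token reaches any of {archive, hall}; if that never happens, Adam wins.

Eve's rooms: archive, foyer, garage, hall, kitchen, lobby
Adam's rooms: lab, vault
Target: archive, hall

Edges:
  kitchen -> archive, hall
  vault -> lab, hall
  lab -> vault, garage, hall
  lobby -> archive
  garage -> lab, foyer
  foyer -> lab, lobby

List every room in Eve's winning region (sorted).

archive, foyer, garage, hall, kitchen, lobby

A0 = {archive, hall}
A1: add {kitchen, lobby} — kitchen (Eve) has kitchen→archive; lobby (Eve) has lobby→archive.
A2: add {foyer} — foyer (Eve) has foyer→lobby.
A3: add {garage} — garage (Eve) has garage→foyer.
A4 = A3; e.g. vault (Adam) can still go to lab. Fixed point.
Eve's winning region = {archive, foyer, garage, hall, kitchen, lobby}.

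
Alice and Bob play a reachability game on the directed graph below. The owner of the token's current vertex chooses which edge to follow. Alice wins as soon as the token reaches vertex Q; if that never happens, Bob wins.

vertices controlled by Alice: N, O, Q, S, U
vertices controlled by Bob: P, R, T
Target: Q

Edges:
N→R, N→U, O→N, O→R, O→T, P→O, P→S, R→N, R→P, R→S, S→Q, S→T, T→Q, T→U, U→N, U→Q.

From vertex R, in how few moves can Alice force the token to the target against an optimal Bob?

5

A0 = {Q}
A1: add {S, U} — S (Alice) has S→Q; U (Alice) has U→Q.
A2: add {N, T} — N (Alice) has N→U; T (Bob): all of {Q, U} already in.
A3: add {O} — O (Alice) has O→N.
A4: add {P} — P (Bob): all of {O, S} already in.
A5: add {R} — R (Bob): all of {N, P, S} already in.
A5 = all vertices. Fixed point.
R enters the attractor at level 5, so Alice can force the target in 5 moves from there.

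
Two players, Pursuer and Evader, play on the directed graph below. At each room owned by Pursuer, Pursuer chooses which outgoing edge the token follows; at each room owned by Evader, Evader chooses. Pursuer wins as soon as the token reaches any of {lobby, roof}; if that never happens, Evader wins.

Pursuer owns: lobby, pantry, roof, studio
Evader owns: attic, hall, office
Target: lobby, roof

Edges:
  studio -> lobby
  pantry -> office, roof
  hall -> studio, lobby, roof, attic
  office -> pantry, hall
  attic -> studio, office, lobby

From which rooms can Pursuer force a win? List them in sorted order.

lobby, pantry, roof, studio

A0 = {lobby, roof}
A1: add {pantry, studio} — studio (Pursuer) has studio→lobby; pantry (Pursuer) has pantry→roof.
A2 = A1; e.g. hall (Evader) can still go to attic. Fixed point.
Pursuer's winning region = {lobby, pantry, roof, studio}.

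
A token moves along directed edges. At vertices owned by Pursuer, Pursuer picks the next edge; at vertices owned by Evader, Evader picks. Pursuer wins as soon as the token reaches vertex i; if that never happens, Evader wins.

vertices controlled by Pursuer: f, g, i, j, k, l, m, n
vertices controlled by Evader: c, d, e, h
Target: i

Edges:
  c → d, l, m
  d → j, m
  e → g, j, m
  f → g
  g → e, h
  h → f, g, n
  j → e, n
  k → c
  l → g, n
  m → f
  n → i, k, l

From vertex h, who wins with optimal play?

Evader

A0 = {i}
A1: add {n} — n (Pursuer) has n→i.
A2: add {j, l} — j (Pursuer) has j→n; l (Pursuer) has l→n.
A3 = A2; e.g. c (Evader) can still go to d. Fixed point.
h never enters the attractor, so Evader can avoid the target forever.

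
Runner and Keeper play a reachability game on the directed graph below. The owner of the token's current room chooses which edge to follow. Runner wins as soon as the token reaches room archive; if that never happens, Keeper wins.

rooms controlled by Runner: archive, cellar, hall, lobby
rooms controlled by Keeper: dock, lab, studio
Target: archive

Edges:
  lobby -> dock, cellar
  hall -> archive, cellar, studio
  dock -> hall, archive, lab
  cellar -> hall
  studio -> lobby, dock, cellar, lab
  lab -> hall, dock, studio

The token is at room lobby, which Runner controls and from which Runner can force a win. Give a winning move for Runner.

cellar

A0 = {archive}
A1: add {hall} — hall (Runner) has hall→archive.
A2: add {cellar} — cellar (Runner) has cellar→hall.
A3: add {lobby} — lobby (Runner) has lobby→cellar.
A4 = A3; e.g. dock (Keeper) can still go to lab. Fixed point.
From lobby, successor cellar is in the attractor (rank 2); the other successor dock is not.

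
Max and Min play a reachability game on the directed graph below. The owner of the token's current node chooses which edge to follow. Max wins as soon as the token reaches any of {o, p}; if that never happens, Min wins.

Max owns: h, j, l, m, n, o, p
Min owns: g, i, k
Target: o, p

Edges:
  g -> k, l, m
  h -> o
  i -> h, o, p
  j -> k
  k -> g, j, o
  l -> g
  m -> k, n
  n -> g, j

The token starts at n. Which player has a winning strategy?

Min

A0 = {o, p}
A1: add {h} — h (Max) has h→o.
A2: add {i} — i (Min): all of {h, o, p} already in.
A3 = A2; e.g. g (Min) can still go to k. Fixed point.
n never enters the attractor, so Min can avoid the target forever.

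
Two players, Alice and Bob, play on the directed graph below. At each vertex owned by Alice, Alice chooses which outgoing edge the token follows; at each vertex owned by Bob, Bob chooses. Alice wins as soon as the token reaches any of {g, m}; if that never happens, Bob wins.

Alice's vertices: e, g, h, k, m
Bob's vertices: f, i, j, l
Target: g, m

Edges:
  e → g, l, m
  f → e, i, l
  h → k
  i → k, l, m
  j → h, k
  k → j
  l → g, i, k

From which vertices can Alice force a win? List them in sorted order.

e, g, m

A0 = {g, m}
A1: add {e} — e (Alice) has e→g.
A2 = A1; e.g. f (Bob) can still go to i. Fixed point.
Alice's winning region = {e, g, m}.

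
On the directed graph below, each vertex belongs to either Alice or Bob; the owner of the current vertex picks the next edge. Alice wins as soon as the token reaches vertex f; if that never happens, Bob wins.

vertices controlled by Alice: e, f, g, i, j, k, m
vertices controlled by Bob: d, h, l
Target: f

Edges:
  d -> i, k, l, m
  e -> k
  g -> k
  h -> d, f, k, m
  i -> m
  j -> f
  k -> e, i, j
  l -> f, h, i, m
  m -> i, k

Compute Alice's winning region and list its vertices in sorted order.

e, f, g, i, j, k, m

A0 = {f}
A1: add {j} — j (Alice) has j→f.
A2: add {k} — k (Alice) has k→j.
A3: add {e, g, m} — e (Alice) has e→k; g (Alice) has g→k; m (Alice) has m→k.
A4: add {i} — i (Alice) has i→m.
A5 = A4; e.g. d (Bob) can still go to l. Fixed point.
Alice's winning region = {e, f, g, i, j, k, m}.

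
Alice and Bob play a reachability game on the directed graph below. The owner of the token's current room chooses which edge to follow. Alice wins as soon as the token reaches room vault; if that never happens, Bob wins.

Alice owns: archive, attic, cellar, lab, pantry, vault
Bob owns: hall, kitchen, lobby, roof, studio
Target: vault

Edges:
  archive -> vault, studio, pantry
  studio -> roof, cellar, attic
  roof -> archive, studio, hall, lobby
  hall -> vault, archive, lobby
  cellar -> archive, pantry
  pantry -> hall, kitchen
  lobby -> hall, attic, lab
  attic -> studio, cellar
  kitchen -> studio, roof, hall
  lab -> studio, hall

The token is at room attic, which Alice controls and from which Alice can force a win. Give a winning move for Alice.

A0 = {vault}
A1: add {archive} — archive (Alice) has archive→vault.
A2: add {cellar} — cellar (Alice) has cellar→archive.
A3: add {attic} — attic (Alice) has attic→cellar.
A4 = A3; e.g. studio (Bob) can still go to roof. Fixed point.
From attic, successor cellar is in the attractor (rank 2); the other successor studio is not.

cellar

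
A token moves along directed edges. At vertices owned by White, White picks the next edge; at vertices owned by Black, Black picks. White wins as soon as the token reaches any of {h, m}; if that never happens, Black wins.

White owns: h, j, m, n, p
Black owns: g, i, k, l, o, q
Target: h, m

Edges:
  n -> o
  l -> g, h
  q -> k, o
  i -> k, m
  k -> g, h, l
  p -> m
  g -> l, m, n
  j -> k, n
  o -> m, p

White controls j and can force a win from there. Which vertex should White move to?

n

A0 = {h, m}
A1: add {p} — p (White) has p→m.
A2: add {o} — o (Black): all of {m, p} already in.
A3: add {n} — n (White) has n→o.
A4: add {j} — j (White) has j→n.
A5 = A4; e.g. g (Black) can still go to l. Fixed point.
From j, successor n is in the attractor (rank 3); the other successor k is not.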